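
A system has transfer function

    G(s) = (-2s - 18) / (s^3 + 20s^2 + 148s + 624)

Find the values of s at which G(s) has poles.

The poles are the roots of the denominator s^3 + 20s^2 + 148s + 624 = 0.
Trying s = -12: the polynomial evaluates to 0, so (s + 12) is a factor.
Dividing out leaves s^2 + 8s + 52 = 0.
The quadratic formula then gives s = -4 ± 6j.

s = -4 ± 6j, -12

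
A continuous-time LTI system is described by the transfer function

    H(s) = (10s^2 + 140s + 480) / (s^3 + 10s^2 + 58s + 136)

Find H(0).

H(0) = 60/17 ≈ 3.529

Set s = 0: H(0) = (480) / (136) = 60/17.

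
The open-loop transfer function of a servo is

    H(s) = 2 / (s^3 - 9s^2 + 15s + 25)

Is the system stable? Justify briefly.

unstable

The denominator s^3 - 9s^2 + 15s + 25 factors as (s - 5)^2(s + 1), giving poles at s = 5, -1, 5.
Since the pole(s) at s = 5, 5 lie in the right half-plane, the system is unstable.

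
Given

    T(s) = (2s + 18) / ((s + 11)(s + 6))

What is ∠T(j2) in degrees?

At s = j2: numerator = 18 + j4, denominator = 62 + j34.
∠T = ∠num − ∠den = 12.529° − (28.740°) = -16.21°.

∠T(j2) ≈ -16.21°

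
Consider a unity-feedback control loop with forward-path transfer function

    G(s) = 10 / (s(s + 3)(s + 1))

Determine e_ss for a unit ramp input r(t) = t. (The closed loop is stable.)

e_ss = 0.3000

G(s) has one pole at the origin.
This is a Type 1 system. Kv = lim_{s→0} s·G(s) = 10/3.
e_ss = 1/Kv = 1/(10/3) = 3/10 ≈ 0.3000.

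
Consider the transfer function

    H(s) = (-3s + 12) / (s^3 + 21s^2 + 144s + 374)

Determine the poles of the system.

s = -5 + 3j, -5 - 3j, -11

The poles are the roots of the denominator s^3 + 21s^2 + 144s + 374 = 0.
Trying s = -11: the polynomial evaluates to 0, so (s + 11) is a factor.
Dividing out leaves s^2 + 10s + 34 = 0.
The quadratic formula then gives s = -5 ± 3j.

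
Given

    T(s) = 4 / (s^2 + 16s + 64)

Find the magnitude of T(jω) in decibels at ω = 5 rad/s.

|T(j5)|_dB ≈ -26.9 dB

Substitute s = j5: numerator = 4, denominator = 39 + j80.
|T(j5)| = |4| / |39 + j80| = 4 / 89 ≈ 0.04494.
In decibels: 20·log₁₀(0.04494) ≈ -26.9 dB.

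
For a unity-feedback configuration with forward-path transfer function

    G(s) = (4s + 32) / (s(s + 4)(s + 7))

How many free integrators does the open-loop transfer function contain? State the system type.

Type 1

The denominator has 1 factor of s at the origin (free integrator), so this is a Type 1 system.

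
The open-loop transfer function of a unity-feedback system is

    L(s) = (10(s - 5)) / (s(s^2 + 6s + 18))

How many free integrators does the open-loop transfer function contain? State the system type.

The denominator has 1 factor of s at the origin (free integrator), so this is a Type 1 system.

Type 1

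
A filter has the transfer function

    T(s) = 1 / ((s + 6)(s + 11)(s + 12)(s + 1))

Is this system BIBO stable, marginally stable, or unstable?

The poles can be read from the denominator factors: s = -6, -11, -12, -1.
Since all poles lie strictly in the left half-plane, the system is stable.

stable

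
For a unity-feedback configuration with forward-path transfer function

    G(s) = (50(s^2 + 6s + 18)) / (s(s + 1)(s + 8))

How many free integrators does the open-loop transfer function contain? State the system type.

The denominator has 1 factor of s at the origin (free integrator), so this is a Type 1 system.

Type 1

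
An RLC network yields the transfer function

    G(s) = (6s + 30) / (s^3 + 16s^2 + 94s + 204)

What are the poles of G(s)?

s = -5 + 3j, -5 - 3j, -6

The poles are the roots of the denominator s^3 + 16s^2 + 94s + 204 = 0.
Trying s = -6: the polynomial evaluates to 0, so (s + 6) is a factor.
Dividing out leaves s^2 + 10s + 34 = 0.
The quadratic formula then gives s = -5 ± 3j.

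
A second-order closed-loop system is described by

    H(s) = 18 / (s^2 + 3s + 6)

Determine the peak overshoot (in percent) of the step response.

Comparing s^2 + 3s + 6 to s^2 + 2ζωₙs + ωₙ²: ωₙ = √6 ≈ 2.449 rad/s and ζ = 3/(2·√6) ≈ 0.6124.
%OS = 100·exp(−πζ/√(1−ζ²)) = 100·exp(−π·0.6124/√(1−0.6124²)) ≈ 8.77%.

%OS ≈ 8.77%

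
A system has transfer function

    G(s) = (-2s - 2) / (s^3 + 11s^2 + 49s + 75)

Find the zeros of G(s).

Set the numerator to zero: -2s - 2 = 0, i.e. -2·(s + 1) = 0.
So s = -1.

s = -1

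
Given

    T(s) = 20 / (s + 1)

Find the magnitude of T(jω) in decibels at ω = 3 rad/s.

|T(j3)|_dB ≈ 16.0 dB

Substitute s = j3: numerator = 20, denominator = 1 + j3.
|T(j3)| = |20| / |1 + j3| = 20 / 3.1623 ≈ 6.325.
In decibels: 20·log₁₀(6.325) ≈ 16.0 dB.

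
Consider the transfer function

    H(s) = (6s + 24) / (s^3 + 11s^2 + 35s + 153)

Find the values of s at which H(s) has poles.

s = -1 ± 4j, -9

The poles are the roots of the denominator s^3 + 11s^2 + 35s + 153 = 0.
Trying s = -9: the polynomial evaluates to 0, so (s + 9) is a factor.
Dividing out leaves s^2 + 2s + 17 = 0.
The quadratic formula then gives s = -1 ± 4j.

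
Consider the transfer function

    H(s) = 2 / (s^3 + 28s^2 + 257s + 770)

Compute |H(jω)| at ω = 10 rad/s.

|H(j10)| ≈ 0.0007793

Substitute s = j10: numerator = 2, denominator = -2030 + j1570.
|H(j10)| = |2| / |-2030 + j1570| = 2 / 2566.3 ≈ 0.0007793.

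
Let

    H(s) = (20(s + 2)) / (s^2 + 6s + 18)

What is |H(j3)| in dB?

Substitute s = j3: numerator = 40 + j60, denominator = 9 + j18.
|H(j3)| = |40 + j60| / |9 + j18| = 72.111 / 20.125 ≈ 3.583.
In decibels: 20·log₁₀(3.583) ≈ 11.1 dB.

|H(j3)|_dB ≈ 11.1 dB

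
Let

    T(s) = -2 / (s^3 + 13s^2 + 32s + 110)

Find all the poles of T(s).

s = -1 ± 3j, -11

The poles are the roots of the denominator s^3 + 13s^2 + 32s + 110 = 0.
Trying s = -11: the polynomial evaluates to 0, so (s + 11) is a factor.
Dividing out leaves s^2 + 2s + 10 = 0.
The quadratic formula then gives s = -1 ± 3j.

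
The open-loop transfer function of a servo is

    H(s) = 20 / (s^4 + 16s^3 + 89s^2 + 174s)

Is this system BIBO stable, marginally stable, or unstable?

marginally stable

The denominator s^4 + 16s^3 + 89s^2 + 174s factors as s(s + 6)(s^2 + 10s + 29), giving poles at s = 0, -6, -5 ± 2j.
Since the simple pole(s) at s = 0 lie on the jω-axis with none in the right half-plane, the system is marginally stable.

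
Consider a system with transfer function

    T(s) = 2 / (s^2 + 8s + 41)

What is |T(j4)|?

Substitute s = j4: numerator = 2, denominator = 25 + j32.
|T(j4)| = |2| / |25 + j32| = 2 / 40.608 ≈ 0.04925.

|T(j4)| ≈ 0.04925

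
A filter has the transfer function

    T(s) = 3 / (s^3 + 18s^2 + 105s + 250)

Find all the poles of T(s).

The poles are the roots of the denominator s^3 + 18s^2 + 105s + 250 = 0.
Trying s = -10: the polynomial evaluates to 0, so (s + 10) is a factor.
Dividing out leaves s^2 + 8s + 25 = 0.
The quadratic formula then gives s = -4 ± 3j.

s = -4 + 3j, -4 - 3j, -10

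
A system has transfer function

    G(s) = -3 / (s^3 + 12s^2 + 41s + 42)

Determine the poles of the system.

s = -7, -3, -2

The poles are the roots of the denominator s^3 + 12s^2 + 41s + 42 = 0.
Trying s = -7: the polynomial evaluates to 0, so (s + 7) is a factor.
Dividing out leaves s^2 + 5s + 6 = 0.
Factoring the quadratic: (s + 3)(s + 2) = 0.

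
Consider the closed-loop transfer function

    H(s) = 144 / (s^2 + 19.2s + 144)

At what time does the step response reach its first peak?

Comparing s^2 + 19.2s + 144 to s^2 + 2ζωₙs + ωₙ²: ωₙ = 12 rad/s and ζ = 19.2/(2·12) = 0.8.
ζωₙ = 19.2/2 = 9.6, so ω_d = ωₙ√(1−ζ²) = √(ωₙ² − (ζωₙ)²) = √(144 − 9.6²) = √51.84 = 7.200 rad/s.
t_p = π/ω_d = π/7.200 ≈ 0.4363 s.

t_p ≈ 0.4363 s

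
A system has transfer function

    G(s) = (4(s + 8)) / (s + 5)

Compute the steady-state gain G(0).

At s = 0 each factor (s + a) contributes a and each (s^2 + bs + c) contributes c.
G(0) = 4·(8) / ((5)) = 32/5 = 32/5.

G(0) = 32/5 ≈ 6.400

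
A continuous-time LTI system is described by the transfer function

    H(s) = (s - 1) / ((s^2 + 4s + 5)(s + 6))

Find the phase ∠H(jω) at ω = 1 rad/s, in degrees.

At s = j1: numerator = -1 + j1, denominator = 20 + j28.
∠H = ∠num − ∠den = 135° − (54.462°) = 80.54°.

∠H(j1) ≈ 80.54°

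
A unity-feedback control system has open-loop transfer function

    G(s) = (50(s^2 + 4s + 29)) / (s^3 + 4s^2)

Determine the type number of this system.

Type 2

The denominator has 2 factors of s at the origin (free integrators), so this is a Type 2 system.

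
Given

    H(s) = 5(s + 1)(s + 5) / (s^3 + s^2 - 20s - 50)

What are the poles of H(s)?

The poles are the roots of the denominator s^3 + s^2 - 20s - 50 = 0.
Trying s = 5: the polynomial evaluates to 0, so (s - 5) is a factor.
Dividing out leaves s^2 + 6s + 10 = 0.
The quadratic formula then gives s = -3 ± 1j.

s = -3 ± j, 5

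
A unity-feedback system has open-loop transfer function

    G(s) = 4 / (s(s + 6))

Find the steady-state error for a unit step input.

e_ss = 0

G(s) has one pole at the origin.
This is a Type 1 system; for a step input the steady-state error is zero.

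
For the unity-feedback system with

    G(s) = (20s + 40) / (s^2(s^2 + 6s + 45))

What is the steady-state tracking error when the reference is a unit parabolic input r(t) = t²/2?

G(s) has 2 poles at the origin.
This is a Type 2 system. Ka = lim_{s→0} s^2·G(s) = 40/45 = 8/9.
e_ss = 1/Ka = 1/(8/9) = 9/8 ≈ 1.125.

e_ss = 1.125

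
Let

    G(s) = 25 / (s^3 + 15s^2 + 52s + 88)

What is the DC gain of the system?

Set s = 0: G(0) = (25) / (88) = 25/88.

G(0) = 25/88 ≈ 0.2841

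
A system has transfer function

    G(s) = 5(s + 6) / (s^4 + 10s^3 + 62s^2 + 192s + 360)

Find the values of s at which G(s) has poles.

s = -3 ± 3j, -2 ± 4j

The poles are the roots of the denominator s^4 + 10s^3 + 62s^2 + 192s + 360 = 0.
No real roots exist; factor into two real quadratics: (s^2 + 6s + 18)(s^2 + 4s + 20) = 0.
Each quadratic gives a conjugate pair via the quadratic formula.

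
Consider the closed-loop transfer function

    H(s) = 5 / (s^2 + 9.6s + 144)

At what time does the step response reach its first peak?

Comparing s^2 + 9.6s + 144 to s^2 + 2ζωₙs + ωₙ²: ωₙ = 12 rad/s and ζ = 9.6/(2·12) = 0.4.
ζωₙ = 9.6/2 = 4.8, so ω_d = ωₙ√(1−ζ²) = √(ωₙ² − (ζωₙ)²) = √(144 − 4.8²) = √120.96 ≈ 11.00 rad/s.
t_p = π/ω_d = π/11.00 ≈ 0.2856 s.

t_p ≈ 0.2856 s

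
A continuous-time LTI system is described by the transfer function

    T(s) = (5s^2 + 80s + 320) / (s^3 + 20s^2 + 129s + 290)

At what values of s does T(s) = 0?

Set the numerator to zero: 5s^2 + 80s + 320 = 0, i.e. 5·(s^2 + 16s + 64) = 0.
Factoring: (s + 8)^2 = 0.

s = -8, -8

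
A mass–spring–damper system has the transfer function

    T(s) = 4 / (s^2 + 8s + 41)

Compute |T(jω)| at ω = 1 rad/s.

Substitute s = j1: numerator = 4, denominator = 40 + j8.
|T(j1)| = |4| / |40 + j8| = 4 / 40.792 ≈ 0.09806.

|T(j1)| ≈ 0.09806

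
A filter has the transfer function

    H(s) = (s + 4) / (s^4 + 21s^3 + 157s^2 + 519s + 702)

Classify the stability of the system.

The denominator s^4 + 21s^3 + 157s^2 + 519s + 702 factors as (s + 9)(s + 6)(s^2 + 6s + 13), giving poles at s = -9, -6, -3 + 2j, -3 - 2j.
Since all poles lie strictly in the left half-plane, the system is stable.

stable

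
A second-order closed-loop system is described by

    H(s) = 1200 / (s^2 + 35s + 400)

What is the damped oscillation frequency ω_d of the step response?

ω_d ≈ 9.682 rad/s

Comparing s^2 + 35s + 400 to s^2 + 2ζωₙs + ωₙ²: ωₙ = 20 rad/s and ζ = 35/(2·20) = 0.875.
ζωₙ = 35/2 = 17.5, so ω_d = ωₙ√(1−ζ²) = √(ωₙ² − (ζωₙ)²) = √(400 − 17.5²) = √93.75 ≈ 9.682 rad/s.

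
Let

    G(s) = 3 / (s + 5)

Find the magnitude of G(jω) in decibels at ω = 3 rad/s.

|G(j3)|_dB ≈ -5.77 dB

Substitute s = j3: numerator = 3, denominator = 5 + j3.
|G(j3)| = |3| / |5 + j3| = 3 / 5.8310 ≈ 0.5145.
In decibels: 20·log₁₀(0.5145) ≈ -5.77 dB.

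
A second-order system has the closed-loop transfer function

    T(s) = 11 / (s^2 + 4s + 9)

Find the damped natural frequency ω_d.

ω_d ≈ 2.236 rad/s

Comparing s^2 + 4s + 9 to s^2 + 2ζωₙs + ωₙ²: ωₙ = 3 rad/s and ζ = 4/(2·3) ≈ 0.6667.
ζωₙ = 4/2 = 2, so ω_d = ωₙ√(1−ζ²) = √(ωₙ² − (ζωₙ)²) = √(9 − 2²) = √5 ≈ 2.236 rad/s.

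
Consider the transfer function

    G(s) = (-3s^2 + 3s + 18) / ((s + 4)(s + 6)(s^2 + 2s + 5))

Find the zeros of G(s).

s = 3, -2

Set the numerator to zero: -3s^2 + 3s + 18 = 0, i.e. -3·(s^2 - s - 6) = 0.
Factoring: (s - 3)(s + 2) = 0.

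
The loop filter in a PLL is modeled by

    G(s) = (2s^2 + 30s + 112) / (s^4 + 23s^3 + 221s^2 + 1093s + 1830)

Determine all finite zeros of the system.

Set the numerator to zero: 2s^2 + 30s + 112 = 0, i.e. 2·(s^2 + 15s + 56) = 0.
Factoring: (s + 7)(s + 8) = 0.

s = -7, -8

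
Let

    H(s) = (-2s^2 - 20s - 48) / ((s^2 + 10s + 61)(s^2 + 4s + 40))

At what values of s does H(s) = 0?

Set the numerator to zero: -2s^2 - 20s - 48 = 0, i.e. -2·(s^2 + 10s + 24) = 0.
Factoring: (s + 6)(s + 4) = 0.

s = -6, -4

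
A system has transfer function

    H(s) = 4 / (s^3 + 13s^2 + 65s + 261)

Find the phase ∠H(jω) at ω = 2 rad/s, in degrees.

∠H(j2) ≈ -30.27°

At s = j2: numerator = 4, denominator = 209 + j122.
∠H = ∠num − ∠den = 0° − (30.273°) = -30.27°.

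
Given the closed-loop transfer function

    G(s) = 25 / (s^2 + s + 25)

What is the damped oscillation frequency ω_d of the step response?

Comparing s^2 + s + 25 to s^2 + 2ζωₙs + ωₙ²: ωₙ = 5 rad/s and ζ = 1/(2·5) = 0.1.
ζωₙ = 1/2 = 0.5, so ω_d = ωₙ√(1−ζ²) = √(ωₙ² − (ζωₙ)²) = √(25 − 0.5²) = √24.75 ≈ 4.975 rad/s.

ω_d ≈ 4.975 rad/s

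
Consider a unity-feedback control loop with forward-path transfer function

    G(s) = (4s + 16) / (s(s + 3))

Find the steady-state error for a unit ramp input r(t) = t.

G(s) has one pole at the origin.
This is a Type 1 system. Kv = lim_{s→0} s·G(s) = 16/3.
e_ss = 1/Kv = 1/(16/3) = 3/16 ≈ 0.1875.

e_ss = 0.1875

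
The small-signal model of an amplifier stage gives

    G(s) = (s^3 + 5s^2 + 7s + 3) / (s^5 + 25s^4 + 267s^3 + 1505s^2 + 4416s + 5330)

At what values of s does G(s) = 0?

Set the numerator to zero: s^3 + 5s^2 + 7s + 3 = 0.
Factoring: (s + 1)^2(s + 3) = 0.

s = -1, -3, -1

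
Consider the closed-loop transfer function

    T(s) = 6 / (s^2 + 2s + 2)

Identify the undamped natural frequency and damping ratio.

Compare the denominator to the standard form s^2 + 2ζωₙs + ωₙ².
ωₙ² = 2, so ωₙ = √2 ≈ 1.414 rad/s.
2ζωₙ = 2, so ζ = 2/(2·√2) ≈ 0.7071.

ωₙ ≈ 1.414 rad/s, ζ ≈ 0.7071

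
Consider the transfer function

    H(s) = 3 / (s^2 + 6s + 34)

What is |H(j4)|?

|H(j4)| = 0.1000

Substitute s = j4: numerator = 3, denominator = 18 + j24.
|H(j4)| = |3| / |18 + j24| = 3 / 30 = 0.1000.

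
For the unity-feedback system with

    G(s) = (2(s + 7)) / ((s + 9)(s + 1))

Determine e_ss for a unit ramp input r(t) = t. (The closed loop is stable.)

e_ss = ∞

G(s) has no poles at the origin.
This is a Type 0 system; Kv = lim_{s→0} s·G(s) = 0, so the steady-state error for a ramp input is infinite.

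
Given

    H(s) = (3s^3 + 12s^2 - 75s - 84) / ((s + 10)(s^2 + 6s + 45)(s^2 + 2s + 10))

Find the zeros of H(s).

s = -1, 4, -7

Set the numerator to zero: 3s^3 + 12s^2 - 75s - 84 = 0, i.e. 3·(s^3 + 4s^2 - 25s - 28) = 0.
Factoring: (s + 1)(s - 4)(s + 7) = 0.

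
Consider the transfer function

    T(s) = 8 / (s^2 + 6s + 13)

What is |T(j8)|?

Substitute s = j8: numerator = 8, denominator = -51 + j48.
|T(j8)| = |8| / |-51 + j48| = 8 / 70.036 ≈ 0.1142.

|T(j8)| ≈ 0.1142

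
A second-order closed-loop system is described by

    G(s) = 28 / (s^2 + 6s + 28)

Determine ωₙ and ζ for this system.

ωₙ ≈ 5.292 rad/s, ζ ≈ 0.5669

Compare the denominator to the standard form s^2 + 2ζωₙs + ωₙ².
ωₙ² = 28, so ωₙ = √28 ≈ 5.292 rad/s.
2ζωₙ = 6, so ζ = 6/(2·√28) ≈ 0.5669.
With ζ = 0.5669 the response is underdamped.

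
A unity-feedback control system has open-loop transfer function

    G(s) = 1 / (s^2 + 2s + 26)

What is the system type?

The denominator has no factor of s at the origin — no free integrator — so this is a Type 0 system.

Type 0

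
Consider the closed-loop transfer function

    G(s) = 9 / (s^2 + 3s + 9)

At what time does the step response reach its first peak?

Comparing s^2 + 3s + 9 to s^2 + 2ζωₙs + ωₙ²: ωₙ = 3 rad/s and ζ = 3/(2·3) = 0.5.
ζωₙ = 3/2 = 1.5, so ω_d = ωₙ√(1−ζ²) = √(ωₙ² − (ζωₙ)²) = √(9 − 1.5²) = √6.75 ≈ 2.598 rad/s.
t_p = π/ω_d = π/2.598 ≈ 1.209 s.

t_p ≈ 1.209 s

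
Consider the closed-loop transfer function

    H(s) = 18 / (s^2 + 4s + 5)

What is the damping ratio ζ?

ζ ≈ 0.8944

Compare the denominator to the standard form s^2 + 2ζωₙs + ωₙ².
ωₙ² = 5, so ωₙ = √5 ≈ 2.236 rad/s.
2ζωₙ = 4, so ζ = 4/(2·√5) ≈ 0.8944.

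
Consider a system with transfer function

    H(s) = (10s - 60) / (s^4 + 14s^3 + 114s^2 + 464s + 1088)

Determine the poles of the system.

The poles are the roots of the denominator s^4 + 14s^3 + 114s^2 + 464s + 1088 = 0.
No real roots exist; factor into two real quadratics: (s^2 + 8s + 32)(s^2 + 6s + 34) = 0.
Each quadratic gives a conjugate pair via the quadratic formula.

s = -4 + 4j, -4 - 4j, -3 + 5j, -3 - 5j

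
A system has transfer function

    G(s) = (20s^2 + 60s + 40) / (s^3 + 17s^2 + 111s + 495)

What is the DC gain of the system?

Set s = 0: G(0) = (40) / (495) = 8/99.

G(0) = 8/99 ≈ 0.08081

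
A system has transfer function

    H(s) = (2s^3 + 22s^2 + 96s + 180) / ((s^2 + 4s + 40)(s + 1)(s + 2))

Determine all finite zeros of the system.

Set the numerator to zero: 2s^3 + 22s^2 + 96s + 180 = 0, i.e. 2·(s^3 + 11s^2 + 48s + 90) = 0.
Factoring: (s + 5)(s^2 + 6s + 18) = 0.

s = -5, -3 ± 3j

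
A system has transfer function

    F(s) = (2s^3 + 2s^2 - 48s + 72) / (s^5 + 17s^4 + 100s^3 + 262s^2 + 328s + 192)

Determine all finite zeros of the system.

s = -6, 2, 3

Set the numerator to zero: 2s^3 + 2s^2 - 48s + 72 = 0, i.e. 2·(s^3 + s^2 - 24s + 36) = 0.
Factoring: (s + 6)(s - 2)(s - 3) = 0.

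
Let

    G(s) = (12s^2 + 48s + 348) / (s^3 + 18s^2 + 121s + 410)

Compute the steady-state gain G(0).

Set s = 0: G(0) = (348) / (410) = 174/205.

G(0) = 174/205 ≈ 0.8488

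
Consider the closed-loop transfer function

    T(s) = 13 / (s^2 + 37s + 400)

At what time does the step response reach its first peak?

Comparing s^2 + 37s + 400 to s^2 + 2ζωₙs + ωₙ²: ωₙ = 20 rad/s and ζ = 37/(2·20) = 0.925.
ζωₙ = 37/2 = 18.5, so ω_d = ωₙ√(1−ζ²) = √(ωₙ² − (ζωₙ)²) = √(400 − 18.5²) = √57.75 ≈ 7.599 rad/s.
t_p = π/ω_d = π/7.599 ≈ 0.4134 s.

t_p ≈ 0.4134 s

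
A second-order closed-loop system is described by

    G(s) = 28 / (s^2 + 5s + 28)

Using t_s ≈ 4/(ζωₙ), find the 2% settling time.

t_s ≈ 1.600 s

Comparing s^2 + 5s + 28 to s^2 + 2ζωₙs + ωₙ²: ωₙ = √28 ≈ 5.292 rad/s and ζ = 5/(2·√28) ≈ 0.4725.
ζωₙ = 5/2 = 2.5, so t_s ≈ 4/(ζωₙ) = 4/2.5 = 1.600 s.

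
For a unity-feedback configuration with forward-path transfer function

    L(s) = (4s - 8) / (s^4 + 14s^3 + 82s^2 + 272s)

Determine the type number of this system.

Type 1

Factor s from the denominator: s^4 + 14s^3 + 82s^2 + 272s = s·(s^3 + 14s^2 + 82s + 272).
There is 1 pole at the origin, so the system is Type 1.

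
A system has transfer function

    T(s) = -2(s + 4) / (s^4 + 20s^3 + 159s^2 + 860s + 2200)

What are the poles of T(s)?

s = -2 ± 6j, -11, -5

The poles are the roots of the denominator s^4 + 20s^3 + 159s^2 + 860s + 2200 = 0.
Trying s = -11: the polynomial evaluates to 0, so (s + 11) is a factor.
Dividing out leaves s^3 + 9s^2 + 60s + 200 = 0.
This factors further as (s^2 + 4s + 40)(s + 5) = 0.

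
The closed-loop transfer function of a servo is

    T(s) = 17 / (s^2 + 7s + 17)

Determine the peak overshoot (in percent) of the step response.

Comparing s^2 + 7s + 17 to s^2 + 2ζωₙs + ωₙ²: ωₙ = √17 ≈ 4.123 rad/s and ζ = 7/(2·√17) ≈ 0.8489.
%OS = 100·exp(−πζ/√(1−ζ²)) = 100·exp(−π·0.8489/√(1−0.8489²)) ≈ 0.644%.

%OS ≈ 0.644%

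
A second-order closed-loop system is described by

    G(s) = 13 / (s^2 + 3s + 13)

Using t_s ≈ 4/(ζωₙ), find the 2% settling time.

t_s ≈ 2.667 s

Comparing s^2 + 3s + 13 to s^2 + 2ζωₙs + ωₙ²: ωₙ = √13 ≈ 3.606 rad/s and ζ = 3/(2·√13) ≈ 0.4160.
ζωₙ = 3/2 = 1.5, so t_s ≈ 4/(ζωₙ) = 4/1.5 ≈ 2.667 s.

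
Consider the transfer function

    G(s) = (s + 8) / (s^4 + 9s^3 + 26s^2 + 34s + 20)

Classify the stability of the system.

The denominator s^4 + 9s^3 + 26s^2 + 34s + 20 factors as (s^2 + 2s + 2)(s + 5)(s + 2), giving poles at s = -1 ± j, -5, -2.
Since all poles lie strictly in the left half-plane, the system is stable.

stable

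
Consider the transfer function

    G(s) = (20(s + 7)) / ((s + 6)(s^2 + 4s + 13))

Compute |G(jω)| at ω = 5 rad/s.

Substitute s = j5: numerator = 140 + j100, denominator = -172 + j60.
|G(j5)| = |140 + j100| / |-172 + j60| = 172.05 / 182.16 ≈ 0.9445.

|G(j5)| ≈ 0.9445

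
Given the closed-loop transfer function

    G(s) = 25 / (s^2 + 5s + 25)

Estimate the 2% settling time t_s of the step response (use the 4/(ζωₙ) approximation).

t_s ≈ 1.600 s

Comparing s^2 + 5s + 25 to s^2 + 2ζωₙs + ωₙ²: ωₙ = 5 rad/s and ζ = 5/(2·5) = 0.5.
ζωₙ = 5/2 = 2.5, so t_s ≈ 4/(ζωₙ) = 4/2.5 = 1.600 s.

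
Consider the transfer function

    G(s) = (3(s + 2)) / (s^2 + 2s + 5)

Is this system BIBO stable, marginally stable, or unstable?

The denominator s^2 + 2s + 5 factors as (s^2 + 2s + 5), giving poles at s = -1 + 2j, -1 - 2j.
Since all poles lie strictly in the left half-plane, the system is stable.

stable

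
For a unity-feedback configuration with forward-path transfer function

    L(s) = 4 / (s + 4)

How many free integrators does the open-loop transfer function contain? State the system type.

The denominator has no factor of s at the origin — no free integrator — so this is a Type 0 system.

Type 0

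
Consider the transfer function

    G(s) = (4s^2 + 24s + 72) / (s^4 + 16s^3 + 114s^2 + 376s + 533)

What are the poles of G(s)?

s = -3 + 2j, -3 - 2j, -5 + 4j, -5 - 4j

The poles are the roots of the denominator s^4 + 16s^3 + 114s^2 + 376s + 533 = 0.
No real roots exist; factor into two real quadratics: (s^2 + 6s + 13)(s^2 + 10s + 41) = 0.
Each quadratic gives a conjugate pair via the quadratic formula.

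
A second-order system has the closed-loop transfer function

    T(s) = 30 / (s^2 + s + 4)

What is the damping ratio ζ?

Compare the denominator to the standard form s^2 + 2ζωₙs + ωₙ².
ωₙ² = 4, so ωₙ = 2 rad/s.
2ζωₙ = 1, so ζ = 1/(2·2) = 0.25.

ζ = 0.25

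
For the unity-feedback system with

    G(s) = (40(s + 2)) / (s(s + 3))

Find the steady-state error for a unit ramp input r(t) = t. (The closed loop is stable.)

e_ss = 0.03750

G(s) has one pole at the origin.
This is a Type 1 system. Kv = lim_{s→0} s·G(s) = 80/3.
e_ss = 1/Kv = 1/(80/3) = 3/80 ≈ 0.03750.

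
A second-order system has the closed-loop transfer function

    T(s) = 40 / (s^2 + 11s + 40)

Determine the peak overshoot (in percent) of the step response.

Comparing s^2 + 11s + 40 to s^2 + 2ζωₙs + ωₙ²: ωₙ = √40 ≈ 6.325 rad/s and ζ = 11/(2·√40) ≈ 0.8696.
%OS = 100·exp(−πζ/√(1−ζ²)) = 100·exp(−π·0.8696/√(1−0.8696²)) ≈ 0.395%.

%OS ≈ 0.395%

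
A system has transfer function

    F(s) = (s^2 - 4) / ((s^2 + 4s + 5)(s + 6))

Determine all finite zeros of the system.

s = -2, 2

Set the numerator to zero: s^2 - 4 = 0.
Factoring: (s + 2)(s - 2) = 0.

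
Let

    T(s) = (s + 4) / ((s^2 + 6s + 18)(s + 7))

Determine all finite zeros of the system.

s = -4

Set the numerator to zero: s + 4 = 0.
So s = -4.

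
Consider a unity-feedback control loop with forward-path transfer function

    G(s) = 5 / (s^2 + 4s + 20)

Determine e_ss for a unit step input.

e_ss = 0.8000

G(s) has no poles at the origin.
This is a Type 0 system. Kp = lim_{s→0} G(s) = 5/20 = 1/4.
e_ss = 1/(1 + Kp) = 1/(1 + 1/4) = 4/5 ≈ 0.8000.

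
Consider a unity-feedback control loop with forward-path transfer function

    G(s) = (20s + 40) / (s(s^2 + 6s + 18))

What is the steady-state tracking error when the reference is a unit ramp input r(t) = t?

e_ss = 0.4500

G(s) has one pole at the origin.
This is a Type 1 system. Kv = lim_{s→0} s·G(s) = 40/18 = 20/9.
e_ss = 1/Kv = 1/(20/9) = 9/20 ≈ 0.4500.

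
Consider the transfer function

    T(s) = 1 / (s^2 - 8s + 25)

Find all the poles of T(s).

The poles are the roots of the denominator s^2 - 8s + 25 = 0.
Using the quadratic formula: s = (8 ± √(-36))/2 = 4 ± 3j.

s = 4 ± 3j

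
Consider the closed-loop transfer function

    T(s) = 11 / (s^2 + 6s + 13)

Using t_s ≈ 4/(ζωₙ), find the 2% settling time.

Comparing s^2 + 6s + 13 to s^2 + 2ζωₙs + ωₙ²: ωₙ = √13 ≈ 3.606 rad/s and ζ = 6/(2·√13) ≈ 0.8321.
ζωₙ = 6/2 = 3, so t_s ≈ 4/(ζωₙ) = 4/3 ≈ 1.333 s.

t_s ≈ 1.333 s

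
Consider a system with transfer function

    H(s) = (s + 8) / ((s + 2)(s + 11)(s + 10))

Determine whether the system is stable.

stable

The poles can be read from the denominator factors: s = -2, -11, -10.
Since all poles lie strictly in the left half-plane, the system is stable.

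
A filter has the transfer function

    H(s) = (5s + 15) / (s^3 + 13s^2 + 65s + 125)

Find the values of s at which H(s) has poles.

The poles are the roots of the denominator s^3 + 13s^2 + 65s + 125 = 0.
Trying s = -5: the polynomial evaluates to 0, so (s + 5) is a factor.
Dividing out leaves s^2 + 8s + 25 = 0.
The quadratic formula then gives s = -4 ± 3j.

s = -4 ± 3j, -5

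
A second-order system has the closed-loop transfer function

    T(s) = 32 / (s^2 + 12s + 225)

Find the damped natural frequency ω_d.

Comparing s^2 + 12s + 225 to s^2 + 2ζωₙs + ωₙ²: ωₙ = 15 rad/s and ζ = 12/(2·15) = 0.4.
ζωₙ = 12/2 = 6, so ω_d = ωₙ√(1−ζ²) = √(ωₙ² − (ζωₙ)²) = √(225 − 6²) = √189 ≈ 13.75 rad/s.

ω_d ≈ 13.75 rad/s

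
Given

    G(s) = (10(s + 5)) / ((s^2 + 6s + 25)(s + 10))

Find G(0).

G(0) = 1/5 ≈ 0.2000

At s = 0 each factor (s + a) contributes a and each (s^2 + bs + c) contributes c.
G(0) = 10·(5) / ((25) · (10)) = 50/250 = 1/5.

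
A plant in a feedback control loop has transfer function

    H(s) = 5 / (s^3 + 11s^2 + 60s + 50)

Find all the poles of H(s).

s = -5 + 5j, -5 - 5j, -1

The poles are the roots of the denominator s^3 + 11s^2 + 60s + 50 = 0.
Trying s = -1: the polynomial evaluates to 0, so (s + 1) is a factor.
Dividing out leaves s^2 + 10s + 50 = 0.
The quadratic formula then gives s = -5 ± 5j.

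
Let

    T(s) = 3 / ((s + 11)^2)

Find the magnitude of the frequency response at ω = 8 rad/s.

|T(j8)| ≈ 0.01622

Substitute s = j8: numerator = 3, denominator = 57 + j176.
|T(j8)| = |3| / |57 + j176| = 3 / 185 ≈ 0.01622.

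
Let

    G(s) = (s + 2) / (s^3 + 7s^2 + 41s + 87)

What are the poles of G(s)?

The poles are the roots of the denominator s^3 + 7s^2 + 41s + 87 = 0.
Trying s = -3: the polynomial evaluates to 0, so (s + 3) is a factor.
Dividing out leaves s^2 + 4s + 29 = 0.
The quadratic formula then gives s = -2 ± 5j.

s = -2 + 5j, -2 - 5j, -3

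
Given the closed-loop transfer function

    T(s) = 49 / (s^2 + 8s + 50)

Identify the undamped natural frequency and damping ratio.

Compare the denominator to the standard form s^2 + 2ζωₙs + ωₙ².
ωₙ² = 50, so ωₙ = √50 ≈ 7.071 rad/s.
2ζωₙ = 8, so ζ = 8/(2·√50) ≈ 0.5657.

ωₙ ≈ 7.071 rad/s, ζ ≈ 0.5657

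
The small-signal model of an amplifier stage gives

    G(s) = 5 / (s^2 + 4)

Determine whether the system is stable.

marginally stable

The poles can be read from the denominator factors: s = ±2j.
Since the simple pole(s) at s = ±2j lie on the jω-axis with none in the right half-plane, the system is marginally stable.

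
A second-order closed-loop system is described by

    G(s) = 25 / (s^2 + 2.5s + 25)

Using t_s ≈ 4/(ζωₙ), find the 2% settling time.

t_s ≈ 3.200 s

Comparing s^2 + 2.5s + 25 to s^2 + 2ζωₙs + ωₙ²: ωₙ = 5 rad/s and ζ = 2.5/(2·5) = 0.25.
ζωₙ = 2.5/2 = 1.25, so t_s ≈ 4/(ζωₙ) = 4/1.25 = 3.200 s.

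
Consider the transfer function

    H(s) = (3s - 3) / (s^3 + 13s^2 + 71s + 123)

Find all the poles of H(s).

The poles are the roots of the denominator s^3 + 13s^2 + 71s + 123 = 0.
Trying s = -3: the polynomial evaluates to 0, so (s + 3) is a factor.
Dividing out leaves s^2 + 10s + 41 = 0.
The quadratic formula then gives s = -5 ± 4j.

s = -5 ± 4j, -3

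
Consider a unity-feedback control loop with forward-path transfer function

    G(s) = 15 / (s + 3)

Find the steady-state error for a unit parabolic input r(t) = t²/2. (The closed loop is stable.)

G(s) has no poles at the origin.
This is a Type 0 system; Ka = lim_{s→0} s^2·G(s) = 0, so the steady-state error for a parabola input is infinite.

e_ss = ∞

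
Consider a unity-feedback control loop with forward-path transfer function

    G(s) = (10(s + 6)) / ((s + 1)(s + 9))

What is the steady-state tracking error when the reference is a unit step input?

e_ss = 0.1304

G(s) has no poles at the origin.
This is a Type 0 system. Kp = lim_{s→0} G(s) = 60/9 = 20/3.
e_ss = 1/(1 + Kp) = 1/(1 + 20/3) = 3/23 ≈ 0.1304.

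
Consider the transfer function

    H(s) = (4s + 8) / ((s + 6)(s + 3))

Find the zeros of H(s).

s = -2

Set the numerator to zero: 4s + 8 = 0, i.e. 4·(s + 2) = 0.
So s = -2.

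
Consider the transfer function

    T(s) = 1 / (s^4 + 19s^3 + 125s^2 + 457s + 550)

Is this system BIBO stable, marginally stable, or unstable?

stable

The denominator s^4 + 19s^3 + 125s^2 + 457s + 550 factors as (s + 2)(s^2 + 6s + 25)(s + 11), giving poles at s = -2, -3 ± 4j, -11.
Since all poles lie strictly in the left half-plane, the system is stable.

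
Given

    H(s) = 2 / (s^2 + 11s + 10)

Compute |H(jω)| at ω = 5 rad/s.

|H(j5)| ≈ 0.03508

Substitute s = j5: numerator = 2, denominator = -15 + j55.
|H(j5)| = |2| / |-15 + j55| = 2 / 57.009 ≈ 0.03508.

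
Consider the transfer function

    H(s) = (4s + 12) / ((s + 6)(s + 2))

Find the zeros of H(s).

s = -3

Set the numerator to zero: 4s + 12 = 0, i.e. 4·(s + 3) = 0.
So s = -3.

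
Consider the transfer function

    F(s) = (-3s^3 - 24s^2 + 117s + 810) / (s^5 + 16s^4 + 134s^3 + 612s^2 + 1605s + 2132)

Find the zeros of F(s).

s = -5, -9, 6

Set the numerator to zero: -3s^3 - 24s^2 + 117s + 810 = 0, i.e. -3·(s^3 + 8s^2 - 39s - 270) = 0.
Factoring: (s + 5)(s + 9)(s - 6) = 0.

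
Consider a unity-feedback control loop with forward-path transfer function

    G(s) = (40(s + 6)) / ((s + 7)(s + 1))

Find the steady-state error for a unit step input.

e_ss = 0.02834

G(s) has no poles at the origin.
This is a Type 0 system. Kp = lim_{s→0} G(s) = 240/7.
e_ss = 1/(1 + Kp) = 1/(1 + 240/7) = 7/247 ≈ 0.02834.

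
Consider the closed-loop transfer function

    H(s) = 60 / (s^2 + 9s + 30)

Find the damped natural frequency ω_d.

Comparing s^2 + 9s + 30 to s^2 + 2ζωₙs + ωₙ²: ωₙ = √30 ≈ 5.477 rad/s and ζ = 9/(2·√30) ≈ 0.8216.
ζωₙ = 9/2 = 4.5, so ω_d = ωₙ√(1−ζ²) = √(ωₙ² − (ζωₙ)²) = √(30 − 4.5²) = √9.75 ≈ 3.122 rad/s.

ω_d ≈ 3.122 rad/s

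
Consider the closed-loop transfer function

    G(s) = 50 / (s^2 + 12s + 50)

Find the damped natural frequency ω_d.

ω_d ≈ 3.742 rad/s

Comparing s^2 + 12s + 50 to s^2 + 2ζωₙs + ωₙ²: ωₙ = √50 ≈ 7.071 rad/s and ζ = 12/(2·√50) ≈ 0.8485.
ζωₙ = 12/2 = 6, so ω_d = ωₙ√(1−ζ²) = √(ωₙ² − (ζωₙ)²) = √(50 − 6²) = √14 ≈ 3.742 rad/s.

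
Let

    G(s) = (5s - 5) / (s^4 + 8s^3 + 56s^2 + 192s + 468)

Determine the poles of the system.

The poles are the roots of the denominator s^4 + 8s^3 + 56s^2 + 192s + 468 = 0.
No real roots exist; factor into two real quadratics: (s^2 + 2s + 26)(s^2 + 6s + 18) = 0.
Each quadratic gives a conjugate pair via the quadratic formula.

s = -1 ± 5j, -3 ± 3j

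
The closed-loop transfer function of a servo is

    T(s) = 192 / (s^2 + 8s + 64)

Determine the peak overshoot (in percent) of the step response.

%OS ≈ 16.3%

Comparing s^2 + 8s + 64 to s^2 + 2ζωₙs + ωₙ²: ωₙ = 8 rad/s and ζ = 8/(2·8) = 0.5.
%OS = 100·exp(−πζ/√(1−ζ²)) = 100·exp(−π·0.5/√(1−0.5²)) ≈ 16.3%.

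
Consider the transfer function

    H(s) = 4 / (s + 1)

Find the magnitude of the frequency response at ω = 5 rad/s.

|H(j5)| ≈ 0.7845

Substitute s = j5: numerator = 4, denominator = 1 + j5.
|H(j5)| = |4| / |1 + j5| = 4 / 5.0990 ≈ 0.7845.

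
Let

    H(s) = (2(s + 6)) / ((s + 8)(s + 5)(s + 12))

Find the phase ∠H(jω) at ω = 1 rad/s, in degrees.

At s = j1: numerator = 12 + j2, denominator = 455 + j195.
∠H = ∠num − ∠den = 9.4623° − (23.199°) = -13.74°.

∠H(j1) ≈ -13.74°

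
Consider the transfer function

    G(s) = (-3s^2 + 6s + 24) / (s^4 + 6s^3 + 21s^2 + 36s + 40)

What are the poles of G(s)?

The poles are the roots of the denominator s^4 + 6s^3 + 21s^2 + 36s + 40 = 0.
No real roots exist; factor into two real quadratics: (s^2 + 2s + 5)(s^2 + 4s + 8) = 0.
Each quadratic gives a conjugate pair via the quadratic formula.

s = -1 + 2j, -1 - 2j, -2 + 2j, -2 - 2j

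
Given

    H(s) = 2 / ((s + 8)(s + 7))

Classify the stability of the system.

stable

The poles can be read from the denominator factors: s = -8, -7.
Since all poles lie strictly in the left half-plane, the system is stable.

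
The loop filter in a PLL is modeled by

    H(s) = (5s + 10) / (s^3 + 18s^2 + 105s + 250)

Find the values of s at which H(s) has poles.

s = -4 ± 3j, -10

The poles are the roots of the denominator s^3 + 18s^2 + 105s + 250 = 0.
Trying s = -10: the polynomial evaluates to 0, so (s + 10) is a factor.
Dividing out leaves s^2 + 8s + 25 = 0.
The quadratic formula then gives s = -4 ± 3j.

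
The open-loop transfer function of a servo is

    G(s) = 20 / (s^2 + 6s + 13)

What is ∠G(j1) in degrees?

At s = j1: numerator = 20, denominator = 12 + j6.
∠G = ∠num − ∠den = 0° − (26.565°) = -26.57°.

∠G(j1) ≈ -26.57°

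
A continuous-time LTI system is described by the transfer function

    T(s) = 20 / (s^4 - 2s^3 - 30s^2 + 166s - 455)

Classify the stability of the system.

unstable

The denominator s^4 - 2s^3 - 30s^2 + 166s - 455 factors as (s - 5)(s + 7)(s^2 - 4s + 13), giving poles at s = 5, -7, 2 + 3j, 2 - 3j.
Since the pole(s) at s = 5, 2 ± 3j lie in the right half-plane, the system is unstable.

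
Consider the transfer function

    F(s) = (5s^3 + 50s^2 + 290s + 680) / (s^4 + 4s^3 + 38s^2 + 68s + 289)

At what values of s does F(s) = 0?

s = -4, -3 + 5j, -3 - 5j

Set the numerator to zero: 5s^3 + 50s^2 + 290s + 680 = 0, i.e. 5·(s^3 + 10s^2 + 58s + 136) = 0.
Factoring: (s + 4)(s^2 + 6s + 34) = 0.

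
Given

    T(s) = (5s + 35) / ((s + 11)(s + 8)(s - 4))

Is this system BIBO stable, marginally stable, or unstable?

unstable

The poles can be read from the denominator factors: s = -11, -8, 4.
Since the pole(s) at s = 4 lie in the right half-plane, the system is unstable.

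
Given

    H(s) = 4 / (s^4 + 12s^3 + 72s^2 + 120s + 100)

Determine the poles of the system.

s = -5 + 5j, -5 - 5j, -1 + j, -1 - j

The poles are the roots of the denominator s^4 + 12s^3 + 72s^2 + 120s + 100 = 0.
No real roots exist; factor into two real quadratics: (s^2 + 10s + 50)(s^2 + 2s + 2) = 0.
Each quadratic gives a conjugate pair via the quadratic formula.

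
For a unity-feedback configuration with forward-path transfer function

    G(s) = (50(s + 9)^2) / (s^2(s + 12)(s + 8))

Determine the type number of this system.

The denominator has 2 factors of s at the origin (free integrators), so this is a Type 2 system.

Type 2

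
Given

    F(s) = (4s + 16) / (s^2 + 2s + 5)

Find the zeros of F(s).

s = -4

Set the numerator to zero: 4s + 16 = 0, i.e. 4·(s + 4) = 0.
So s = -4.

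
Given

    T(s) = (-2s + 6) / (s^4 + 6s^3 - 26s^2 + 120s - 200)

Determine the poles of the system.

s = 1 + 3j, 1 - 3j, -10, 2

The poles are the roots of the denominator s^4 + 6s^3 - 26s^2 + 120s - 200 = 0.
Trying s = -10: the polynomial evaluates to 0, so (s + 10) is a factor.
Dividing out leaves s^3 - 4s^2 + 14s - 20 = 0.
This factors further as (s^2 - 2s + 10)(s - 2) = 0.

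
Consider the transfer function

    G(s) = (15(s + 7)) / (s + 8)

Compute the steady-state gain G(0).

At s = 0 each factor (s + a) contributes a and each (s^2 + bs + c) contributes c.
G(0) = 15·(7) / ((8)) = 105/8 = 105/8.

G(0) = 105/8 ≈ 13.12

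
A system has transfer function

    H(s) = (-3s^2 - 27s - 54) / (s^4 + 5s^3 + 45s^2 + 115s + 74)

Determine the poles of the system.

The poles are the roots of the denominator s^4 + 5s^3 + 45s^2 + 115s + 74 = 0.
Trying s = -2: the polynomial evaluates to 0, so (s + 2) is a factor.
Dividing out leaves s^3 + 3s^2 + 39s + 37 = 0.
This factors further as (s^2 + 2s + 37)(s + 1) = 0.

s = -1 + 6j, -1 - 6j, -2, -1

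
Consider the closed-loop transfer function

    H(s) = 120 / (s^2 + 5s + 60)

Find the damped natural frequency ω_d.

ω_d ≈ 7.331 rad/s

Comparing s^2 + 5s + 60 to s^2 + 2ζωₙs + ωₙ²: ωₙ = √60 ≈ 7.746 rad/s and ζ = 5/(2·√60) ≈ 0.3227.
ζωₙ = 5/2 = 2.5, so ω_d = ωₙ√(1−ζ²) = √(ωₙ² − (ζωₙ)²) = √(60 − 2.5²) = √53.75 ≈ 7.331 rad/s.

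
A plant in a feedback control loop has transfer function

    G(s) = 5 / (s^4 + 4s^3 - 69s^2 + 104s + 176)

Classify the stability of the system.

unstable

The denominator s^4 + 4s^3 - 69s^2 + 104s + 176 factors as (s - 4)^2(s + 11)(s + 1), giving poles at s = 4, -11, 4, -1.
Since the pole(s) at s = 4, 4 lie in the right half-plane, the system is unstable.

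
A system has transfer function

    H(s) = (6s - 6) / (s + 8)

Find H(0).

Set s = 0: H(0) = (-6) / (8) = -3/4.

H(0) = -3/4 ≈ -0.7500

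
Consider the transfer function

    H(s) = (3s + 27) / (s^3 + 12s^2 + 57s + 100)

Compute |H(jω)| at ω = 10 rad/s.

|H(j10)| ≈ 0.03417

Substitute s = j10: numerator = 27 + j30, denominator = -1100 - j430.
|H(j10)| = |27 + j30| / |-1100 - j430| = 40.361 / 1181.1 ≈ 0.03417.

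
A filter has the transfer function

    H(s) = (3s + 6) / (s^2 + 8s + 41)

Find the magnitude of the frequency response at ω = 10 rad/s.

Substitute s = j10: numerator = 6 + j30, denominator = -59 + j80.
|H(j10)| = |6 + j30| / |-59 + j80| = 30.594 / 99.403 ≈ 0.3078.

|H(j10)| ≈ 0.3078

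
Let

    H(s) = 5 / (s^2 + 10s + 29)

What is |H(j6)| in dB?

Substitute s = j6: numerator = 5, denominator = -7 + j60.
|H(j6)| = |5| / |-7 + j60| = 5 / 60.407 ≈ 0.08277.
In decibels: 20·log₁₀(0.08277) ≈ -21.6 dB.

|H(j6)|_dB ≈ -21.6 dB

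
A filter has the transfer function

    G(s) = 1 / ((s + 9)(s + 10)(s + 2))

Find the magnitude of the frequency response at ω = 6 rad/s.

|G(j6)| ≈ 0.001253

Substitute s = j6: numerator = 1, denominator = -576 + j552.
|G(j6)| = |1| / |-576 + j552| = 1 / 797.80 ≈ 0.001253.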